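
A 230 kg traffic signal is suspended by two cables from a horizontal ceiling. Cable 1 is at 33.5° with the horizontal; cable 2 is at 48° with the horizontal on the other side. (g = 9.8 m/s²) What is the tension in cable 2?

T_2 ≈ 1900 N

Weight W = 230 × 9.8 = 2254 N acts straight down.
Horizontal: T_1 cos 33.5° = T_2 cos 48°  →  T_1 = 0.8024 T_2.
Vertical: T_1 sin 33.5° + T_2 sin 48° = 2254.
Substituting the horizontal relation into the vertical equation gives 1.186 T_2 = 2254, so T_2 = 1900 N.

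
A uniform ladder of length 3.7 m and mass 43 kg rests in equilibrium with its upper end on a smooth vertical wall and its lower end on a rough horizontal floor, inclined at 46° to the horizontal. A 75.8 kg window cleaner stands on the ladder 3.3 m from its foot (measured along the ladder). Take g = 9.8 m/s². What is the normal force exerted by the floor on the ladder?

ΣF_y = 0: N_floor = 43×9.8 + 75.8×9.8 = 1164.2 N.

N_floor ≈ 1160 N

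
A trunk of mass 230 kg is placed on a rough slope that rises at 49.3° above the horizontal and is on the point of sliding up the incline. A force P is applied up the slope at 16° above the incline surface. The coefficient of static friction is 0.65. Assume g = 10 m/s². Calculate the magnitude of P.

P ≈ 2380 N

On the verge of sliding up the incline, friction equals μN and acts down the slope.
Perpendicular: N + P sin 16° = W cos 49.3° = 1500 N.
Along incline: P cos 16° = W sin 49.3° + μN  with W sin 49.3° = 1744 N.
Solving the pair for P and N: P = 2384 N, N = 842.8 N (and f = μN = 547.8 N).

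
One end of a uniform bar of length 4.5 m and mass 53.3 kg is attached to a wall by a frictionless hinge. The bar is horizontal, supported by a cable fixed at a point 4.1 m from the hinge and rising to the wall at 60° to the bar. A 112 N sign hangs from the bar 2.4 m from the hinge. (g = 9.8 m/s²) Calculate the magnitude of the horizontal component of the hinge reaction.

H_x ≈ 203 N

Take torques about the hinge: T sin 60° · 4.1 = 53.3×9.8×2.25 + 112×2.4 = 1444.1 N·m.
So T = 1444.1 / (0.8660 × 4.1) = 406.7 N.
ΣF_x = 0: H_x = T cos 60° = 203.35 N.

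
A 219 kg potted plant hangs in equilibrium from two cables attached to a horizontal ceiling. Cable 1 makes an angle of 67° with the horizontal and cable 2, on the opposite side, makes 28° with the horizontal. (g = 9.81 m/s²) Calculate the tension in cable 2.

Weight W = 219 × 9.81 = 2148 N acts straight down.
Horizontal: T_1 cos 67° = T_2 cos 28°  →  T_1 = 2.26 T_2.
Vertical: T_1 sin 67° + T_2 sin 28° = 2148.
Substituting the horizontal relation into the vertical equation gives 2.55 T_2 = 2148, so T_2 = 842.6 N.

T_2 ≈ 843 N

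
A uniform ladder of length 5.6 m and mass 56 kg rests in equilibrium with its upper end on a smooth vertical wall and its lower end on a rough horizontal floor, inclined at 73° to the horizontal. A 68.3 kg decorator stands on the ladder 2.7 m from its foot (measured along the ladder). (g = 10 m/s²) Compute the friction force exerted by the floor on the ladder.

Torques about the foot: N_wall · 5.6 sin 73° = 56×10×2.8 cos 73° + 68.3×10×2.7 cos 73° → N_wall = 186.28 N.
ΣF_x = 0: f_floor = N_wall = 186.28 N.

f ≈ 186 N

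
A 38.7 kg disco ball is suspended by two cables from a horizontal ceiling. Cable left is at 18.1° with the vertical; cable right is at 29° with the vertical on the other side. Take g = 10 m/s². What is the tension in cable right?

Angles from the horizontal: cable left is 90° − 18.1° = 71.9°, cable right is 90° − 29° = 61°.
Weight W = 38.7 × 10 = 387 N acts straight down.
Horizontal: T_left cos 71.9° = T_right cos 61°  →  T_left = 1.56 T_right.
Vertical: T_left sin 71.9° + T_right sin 61° = 387.
Substituting the horizontal relation into the vertical equation gives 2.358 T_right = 387, so T_right = 164.1 N.

T_right ≈ 164 N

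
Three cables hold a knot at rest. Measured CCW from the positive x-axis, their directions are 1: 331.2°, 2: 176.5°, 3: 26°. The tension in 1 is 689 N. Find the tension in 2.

T_2 ≈ 1140 N

Resolve: ΣF_x = 689 cos 331.2° + T_2 cos 176.5° + T_3 cos 26° = 0.
        ΣF_y = 689 sin 331.2° + T_2 sin 176.5° + T_3 sin 26° = 0.
The known terms sum to (603.8, -331.9) N, so -0.9981 T_2 + 0.8988 T_3 = -603.8 and 0.0610 T_2 + 0.4384 T_3 = 331.9.
Solving simultaneously: T_2 = 1143 N, T_3 = 598 N.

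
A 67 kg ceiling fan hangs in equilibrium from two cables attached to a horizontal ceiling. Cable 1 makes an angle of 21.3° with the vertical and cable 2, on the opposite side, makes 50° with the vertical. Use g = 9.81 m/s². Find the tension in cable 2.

T_2 ≈ 252 N

Angles from the horizontal: cable 1 is 90° − 21.3° = 68.7°, cable 2 is 90° − 50° = 40°.
Weight W = 67 × 9.81 = 657.3 N acts straight down.
Horizontal: T_1 cos 68.7° = T_2 cos 40°  →  T_1 = 2.109 T_2.
Vertical: T_1 sin 68.7° + T_2 sin 40° = 657.3.
Substituting the horizontal relation into the vertical equation gives 2.608 T_2 = 657.3, so T_2 = 252.1 N.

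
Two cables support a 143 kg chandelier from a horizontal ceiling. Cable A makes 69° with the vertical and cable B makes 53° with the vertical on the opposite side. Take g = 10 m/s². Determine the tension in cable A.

Angles from the horizontal: cable A is 90° − 69° = 21°, cable B is 90° − 53° = 37°.
Weight W = 143 × 10 = 1430 N acts straight down.
Horizontal: T_A cos 21° = T_B cos 37°  →  T_B = 1.169 T_A.
Vertical: T_A sin 21° + T_B sin 37° = 1430.
Substituting the horizontal relation into the vertical equation gives 1.062 T_A = 1430, so T_A = 1347 N.

T_A ≈ 1350 N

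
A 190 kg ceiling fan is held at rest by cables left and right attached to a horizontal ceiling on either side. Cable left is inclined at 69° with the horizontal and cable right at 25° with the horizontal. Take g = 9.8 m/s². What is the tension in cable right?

Weight W = 190 × 9.8 = 1862 N acts straight down.
Horizontal: T_left cos 69° = T_right cos 25°  →  T_left = 2.529 T_right.
Vertical: T_left sin 69° + T_right sin 25° = 1862.
Substituting the horizontal relation into the vertical equation gives 2.784 T_right = 1862, so T_right = 668.9 N.

T_right ≈ 669 N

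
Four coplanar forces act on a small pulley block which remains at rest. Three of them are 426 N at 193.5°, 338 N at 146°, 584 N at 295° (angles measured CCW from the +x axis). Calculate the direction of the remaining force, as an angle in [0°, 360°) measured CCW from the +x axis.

θ ≈ 44.5°

Sum the known components: ΣF_x = -447.6 N, ΣF_y = -439.7 N.
For equilibrium the remaining force must supply (−ΣF_x, −ΣF_y) = (447.6, 439.7) N.
Magnitude = √((447.6)² + (439.7)²) = 627.5 N; direction = atan2(439.7, 447.6) = 44.5°.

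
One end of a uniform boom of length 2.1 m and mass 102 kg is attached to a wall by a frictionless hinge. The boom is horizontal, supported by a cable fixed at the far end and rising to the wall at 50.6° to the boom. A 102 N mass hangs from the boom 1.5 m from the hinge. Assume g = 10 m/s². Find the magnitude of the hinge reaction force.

|H| ≈ 721 N

Take torques about the hinge: T sin 50.6° · 2.1 = 102×10×1.05 + 102×1.5 = 1224 N·m.
So T = 1224 / (0.7727 × 2.1) = 754.28 N.
ΣF_x = 0: H_x = T cos 50.6° = 478.76 N.
ΣF_y = 0: H_y = (102×10 + 102) − T sin 50.6° = 1122 − 582.86 = 539.14 N.
|H| = √(H_x² + H_y²) = √((478.76)² + (539.14)²) = 721.03 N.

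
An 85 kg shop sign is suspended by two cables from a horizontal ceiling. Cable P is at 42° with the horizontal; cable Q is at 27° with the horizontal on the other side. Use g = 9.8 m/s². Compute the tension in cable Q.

T_Q ≈ 663 N

Weight W = 85 × 9.8 = 833 N acts straight down.
Horizontal: T_P cos 42° = T_Q cos 27°  →  T_P = 1.199 T_Q.
Vertical: T_P sin 42° + T_Q sin 27° = 833.
Substituting the horizontal relation into the vertical equation gives 1.256 T_Q = 833, so T_Q = 663.1 N.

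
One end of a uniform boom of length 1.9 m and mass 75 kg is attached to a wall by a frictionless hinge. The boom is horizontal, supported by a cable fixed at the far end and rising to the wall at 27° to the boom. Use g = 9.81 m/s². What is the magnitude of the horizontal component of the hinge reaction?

H_x ≈ 722 N

Take torques about the hinge: T sin 27° · 1.9 = 75×9.81×0.95 = 698.96 N·m.
So T = 698.96 / (0.4540 × 1.9) = 810.31 N.
ΣF_x = 0: H_x = T cos 27° = 722 N.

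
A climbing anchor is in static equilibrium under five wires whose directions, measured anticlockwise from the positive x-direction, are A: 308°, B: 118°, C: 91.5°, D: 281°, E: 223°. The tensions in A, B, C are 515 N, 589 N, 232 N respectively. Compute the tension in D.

T_D ≈ 271 N

Resolve: ΣF_x = 515 cos 308° + 589 cos 118° + 232 cos 91.5° + T_D cos 281° + T_E cos 223° = 0.
        ΣF_y = 515 sin 308° + 589 sin 118° + 232 sin 91.5° + T_D sin 281° + T_E sin 223° = 0.
The known terms sum to (34.47, 346.2) N, so 0.1908 T_D − 0.7314 T_E = -34.47 and -0.9816 T_D − 0.6820 T_E = -346.2.
Solving simultaneously: T_D = 270.8 N, T_E = 117.8 N.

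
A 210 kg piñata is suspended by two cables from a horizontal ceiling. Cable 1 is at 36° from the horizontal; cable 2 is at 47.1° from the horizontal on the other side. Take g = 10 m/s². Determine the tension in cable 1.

T_1 ≈ 1440 N

Weight W = 210 × 10 = 2100 N acts straight down.
Horizontal: T_1 cos 36° = T_2 cos 47.1°  →  T_2 = 1.188 T_1.
Vertical: T_1 sin 36° + T_2 sin 47.1° = 2100.
Substituting the horizontal relation into the vertical equation gives 1.458 T_1 = 2100, so T_1 = 1440 N.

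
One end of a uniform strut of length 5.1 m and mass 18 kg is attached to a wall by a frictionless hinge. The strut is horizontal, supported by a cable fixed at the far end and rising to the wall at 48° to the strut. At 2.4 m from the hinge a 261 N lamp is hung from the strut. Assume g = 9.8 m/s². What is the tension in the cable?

Take torques about the hinge: T sin 48° · 5.1 = 18×9.8×2.55 + 261×2.4 = 1076.2 N·m.
So T = 1076.2 / (0.7431 × 5.1) = 283.96 N.

T ≈ 284 N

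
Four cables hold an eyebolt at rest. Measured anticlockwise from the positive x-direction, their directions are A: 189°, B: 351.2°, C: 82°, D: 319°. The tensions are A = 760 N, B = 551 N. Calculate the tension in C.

T_C ≈ 344 N

Resolve: ΣF_x = 760 cos 189° + 551 cos 351.2° + T_C cos 82° + T_D cos 319° = 0.
        ΣF_y = 760 sin 189° + 551 sin 351.2° + T_C sin 82° + T_D sin 319° = 0.
The known terms sum to (-206.1, -203.2) N, so 0.1392 T_C + 0.7547 T_D = 206.1 and 0.9903 T_C − 0.6561 T_D = 203.2.
Solving simultaneously: T_C = 344.1 N, T_D = 209.7 N.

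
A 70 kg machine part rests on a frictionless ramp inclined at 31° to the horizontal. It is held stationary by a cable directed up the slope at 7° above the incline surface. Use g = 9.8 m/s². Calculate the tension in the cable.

T ≈ 356 N

Take axes along and perpendicular to the incline. Weight components: W sin 31° = 353.3 N down-slope, W cos 31° = 588 N into the surface.
Along incline: T cos 7° = W sin 31° → T = 356 N.
Perpendicular: N = W cos 31° − T sin 7° = 544.6 N.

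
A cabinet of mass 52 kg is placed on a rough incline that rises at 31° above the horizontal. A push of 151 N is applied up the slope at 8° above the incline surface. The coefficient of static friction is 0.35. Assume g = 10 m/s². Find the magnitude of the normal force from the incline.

N ≈ 425 N

Axes along / perpendicular to the incline. W sin 31° = 267.8 N down-slope; W cos 31° = 445.7 N into the surface.
Perpendicular: N = W cos 31° − P sin 8° = 445.7 − 21.02 = 424.7 N.
Along incline: P cos 8° + f = W sin 31° (friction acts up-slope) → f = 267.8 − 149.5 = 118.3 N.
|f| = 118.3 N ≤ μN = 148.6 N, so the cabinet is indeed static.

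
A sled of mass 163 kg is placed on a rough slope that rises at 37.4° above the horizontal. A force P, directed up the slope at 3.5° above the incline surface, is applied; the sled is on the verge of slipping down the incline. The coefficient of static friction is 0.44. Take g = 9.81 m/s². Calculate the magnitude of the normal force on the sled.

On the verge of sliding down the incline, friction equals μN and acts up the slope.
Perpendicular: N + P sin 3.5° = W cos 37.4° = 1270 N.
Along incline: P cos 3.5° + μN = W sin 37.4° with W sin 37.4° = 971.2 N.
Solving the pair for P and N: P = 424.5 N, N = 1244 N (and f = μN = 547.5 N).

N ≈ 1240 N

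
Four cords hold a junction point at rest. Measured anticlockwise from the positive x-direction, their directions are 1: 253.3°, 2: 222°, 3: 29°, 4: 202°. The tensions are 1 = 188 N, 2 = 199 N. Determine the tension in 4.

Resolve: ΣF_x = 188 cos 253.3° + 199 cos 222° + T_3 cos 29° + T_4 cos 202° = 0.
        ΣF_y = 188 sin 253.3° + 199 sin 222° + T_3 sin 29° + T_4 sin 202° = 0.
The known terms sum to (-201.9, -313.2) N, so 0.8746 T_3 − 0.9272 T_4 = 201.9 and 0.4848 T_3 − 0.3746 T_4 = 313.2.
Solving simultaneously: T_3 = 1762 N, T_4 = 1445 N.

T_4 ≈ 1440 N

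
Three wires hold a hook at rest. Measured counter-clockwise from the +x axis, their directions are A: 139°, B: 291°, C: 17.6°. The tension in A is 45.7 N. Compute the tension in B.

T_B ≈ 39.1 N

Resolve: ΣF_x = 45.7 cos 139° + T_B cos 291° + T_C cos 17.6° = 0.
        ΣF_y = 45.7 sin 139° + T_B sin 291° + T_C sin 17.6° = 0.
The known terms sum to (-34.49, 29.98) N, so 0.3584 T_B + 0.9532 T_C = 34.49 and -0.9336 T_B + 0.3024 T_C = -29.98.
Solving simultaneously: T_B = 39.08 N, T_C = 21.49 N.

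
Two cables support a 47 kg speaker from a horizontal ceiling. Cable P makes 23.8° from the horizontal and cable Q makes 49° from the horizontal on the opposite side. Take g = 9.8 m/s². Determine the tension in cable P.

T_P ≈ 316 N

Weight W = 47 × 9.8 = 460.6 N acts straight down.
Horizontal: T_P cos 23.8° = T_Q cos 49°  →  T_Q = 1.395 T_P.
Vertical: T_P sin 23.8° + T_Q sin 49° = 460.6.
Substituting the horizontal relation into the vertical equation gives 1.456 T_P = 460.6, so T_P = 316.3 N.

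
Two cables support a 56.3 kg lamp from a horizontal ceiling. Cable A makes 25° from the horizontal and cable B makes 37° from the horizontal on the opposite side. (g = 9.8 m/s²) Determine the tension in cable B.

T_B ≈ 566 N

Weight W = 56.3 × 9.8 = 551.7 N acts straight down.
Horizontal: T_A cos 25° = T_B cos 37°  →  T_A = 0.8812 T_B.
Vertical: T_A sin 25° + T_B sin 37° = 551.7.
Substituting the horizontal relation into the vertical equation gives 0.9742 T_B = 551.7, so T_B = 566.3 N.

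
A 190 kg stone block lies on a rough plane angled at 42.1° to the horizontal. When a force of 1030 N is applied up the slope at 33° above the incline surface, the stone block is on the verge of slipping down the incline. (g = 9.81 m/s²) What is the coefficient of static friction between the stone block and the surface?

On the verge of sliding down the incline, friction is at its maximum μN and acts up the slope.
Perpendicular to incline: N = W cos 42.1° − P sin 33° = 1383 − 561 = 822 N.
Along incline: P cos 33° + μN = W sin 42.1° → μ = (W sin 42.1° − P cos 33°) / N = 0.4693.

μ ≈ 0.469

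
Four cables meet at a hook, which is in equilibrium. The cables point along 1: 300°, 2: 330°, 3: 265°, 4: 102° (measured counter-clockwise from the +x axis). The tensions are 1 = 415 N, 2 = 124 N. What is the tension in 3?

Resolve: ΣF_x = 415 cos 300° + 124 cos 330° + T_3 cos 265° + T_4 cos 102° = 0.
        ΣF_y = 415 sin 300° + 124 sin 330° + T_3 sin 265° + T_4 sin 102° = 0.
The known terms sum to (314.9, -421.4) N, so -0.0872 T_3 − 0.2079 T_4 = -314.9 and -0.9962 T_3 + 0.9781 T_4 = 421.4.
Solving simultaneously: T_3 = 753.8 N, T_4 = 1199 N.

T_3 ≈ 754 N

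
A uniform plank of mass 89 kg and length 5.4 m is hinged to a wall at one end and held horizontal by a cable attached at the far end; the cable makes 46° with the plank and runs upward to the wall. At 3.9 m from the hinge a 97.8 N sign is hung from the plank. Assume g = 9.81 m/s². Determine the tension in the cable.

T ≈ 705 N

Take torques about the hinge: T sin 46° · 5.4 = 89×9.81×2.7 + 97.8×3.9 = 2738.8 N·m.
So T = 2738.8 / (0.7193 × 5.4) = 705.06 N.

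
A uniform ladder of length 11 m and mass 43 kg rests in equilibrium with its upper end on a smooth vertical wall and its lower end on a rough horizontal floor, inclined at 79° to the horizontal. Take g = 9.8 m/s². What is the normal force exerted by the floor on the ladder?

N_floor ≈ 421 N

ΣF_y = 0: N_floor = 43×9.8 = 421.4 N.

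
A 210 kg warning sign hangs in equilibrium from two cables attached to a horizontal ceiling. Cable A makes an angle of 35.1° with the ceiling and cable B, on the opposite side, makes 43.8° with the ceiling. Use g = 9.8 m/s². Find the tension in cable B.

Weight W = 210 × 9.8 = 2058 N acts straight down.
Horizontal: T_A cos 35.1° = T_B cos 43.8°  →  T_A = 0.8822 T_B.
Vertical: T_A sin 35.1° + T_B sin 43.8° = 2058.
Substituting the horizontal relation into the vertical equation gives 1.199 T_B = 2058, so T_B = 1716 N.

T_B ≈ 1720 N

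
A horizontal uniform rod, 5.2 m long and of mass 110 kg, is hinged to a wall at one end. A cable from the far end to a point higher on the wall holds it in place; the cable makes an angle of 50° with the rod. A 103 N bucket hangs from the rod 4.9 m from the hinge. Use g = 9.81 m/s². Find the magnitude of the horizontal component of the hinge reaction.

H_x ≈ 534 N

Take torques about the hinge: T sin 50° · 5.2 = 110×9.81×2.6 + 103×4.9 = 3310.4 N·m.
So T = 3310.4 / (0.7660 × 5.2) = 831.03 N.
ΣF_x = 0: H_x = T cos 50° = 534.18 N.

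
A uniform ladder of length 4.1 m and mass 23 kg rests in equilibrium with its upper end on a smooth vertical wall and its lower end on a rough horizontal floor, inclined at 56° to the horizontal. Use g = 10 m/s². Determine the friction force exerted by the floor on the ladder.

f ≈ 77.6 N

Torques about the foot: N_wall · 4.1 sin 56° = 23×10×2.05 cos 56° → N_wall = 77.568 N.
ΣF_x = 0: f_floor = N_wall = 77.568 N.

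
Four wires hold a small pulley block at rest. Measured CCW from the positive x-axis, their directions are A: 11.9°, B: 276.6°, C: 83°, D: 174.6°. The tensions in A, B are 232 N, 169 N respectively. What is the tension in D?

T_D ≈ 259 N

Resolve: ΣF_x = 232 cos 11.9° + 169 cos 276.6° + T_C cos 83° + T_D cos 174.6° = 0.
        ΣF_y = 232 sin 11.9° + 169 sin 276.6° + T_C sin 83° + T_D sin 174.6° = 0.
The known terms sum to (246.4, -120) N, so 0.1219 T_C − 0.9956 T_D = -246.4 and 0.9925 T_C + 0.0941 T_D = 120.
Solving simultaneously: T_C = 96.35 N, T_D = 259.3 N.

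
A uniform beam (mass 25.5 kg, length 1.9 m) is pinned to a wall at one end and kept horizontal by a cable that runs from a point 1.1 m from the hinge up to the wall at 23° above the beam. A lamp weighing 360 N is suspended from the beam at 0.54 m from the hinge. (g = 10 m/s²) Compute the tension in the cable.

Take torques about the hinge: T sin 23° · 1.1 = 25.5×10×0.95 + 360×0.54 = 436.65 N·m.
So T = 436.65 / (0.3907 × 1.1) = 1015.9 N.

T ≈ 1020 N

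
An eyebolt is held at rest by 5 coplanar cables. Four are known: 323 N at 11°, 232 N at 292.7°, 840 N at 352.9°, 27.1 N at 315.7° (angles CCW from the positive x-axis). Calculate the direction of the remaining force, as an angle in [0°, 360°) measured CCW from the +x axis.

Sum the known components: ΣF_x = 1260 N, ΣF_y = -275.1 N.
For equilibrium the remaining force must supply (−ΣF_x, −ΣF_y) = (-1260, 275.1) N.
Magnitude = √((-1260)² + (275.1)²) = 1289 N; direction = atan2(275.1, -1260) = 167.7°.

θ ≈ 168°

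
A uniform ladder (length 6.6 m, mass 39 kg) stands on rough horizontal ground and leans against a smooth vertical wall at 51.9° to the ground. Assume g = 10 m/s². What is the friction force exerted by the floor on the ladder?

f ≈ 153 N

Torques about the foot: N_wall · 6.6 sin 51.9° = 39×10×3.3 cos 51.9° → N_wall = 152.9 N.
ΣF_x = 0: f_floor = N_wall = 152.9 N.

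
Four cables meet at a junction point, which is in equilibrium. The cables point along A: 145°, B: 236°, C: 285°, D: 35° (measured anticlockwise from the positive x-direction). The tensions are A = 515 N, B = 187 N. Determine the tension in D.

Resolve: ΣF_x = 515 cos 145° + 187 cos 236° + T_C cos 285° + T_D cos 35° = 0.
        ΣF_y = 515 sin 145° + 187 sin 236° + T_C sin 285° + T_D sin 35° = 0.
The known terms sum to (-526.4, 140.4) N, so 0.2588 T_C + 0.8192 T_D = 526.4 and -0.9659 T_C + 0.5736 T_D = -140.4.
Solving simultaneously: T_C = 443.7 N, T_D = 502.5 N.

T_D ≈ 502 N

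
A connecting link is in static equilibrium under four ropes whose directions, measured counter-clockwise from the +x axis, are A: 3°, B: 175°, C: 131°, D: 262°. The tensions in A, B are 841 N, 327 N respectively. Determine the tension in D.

Resolve: ΣF_x = 841 cos 3° + 327 cos 175° + T_C cos 131° + T_D cos 262° = 0.
        ΣF_y = 841 sin 3° + 327 sin 175° + T_C sin 131° + T_D sin 262° = 0.
The known terms sum to (514.1, 72.51) N, so -0.6561 T_C − 0.1392 T_D = -514.1 and 0.7547 T_C − 0.9903 T_D = -72.51.
Solving simultaneously: T_C = 661.2 N, T_D = 577.1 N.

T_D ≈ 577 N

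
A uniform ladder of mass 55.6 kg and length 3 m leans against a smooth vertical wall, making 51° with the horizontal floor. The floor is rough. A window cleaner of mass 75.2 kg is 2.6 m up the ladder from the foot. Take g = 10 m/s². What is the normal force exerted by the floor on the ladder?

N_floor ≈ 1310 N

ΣF_y = 0: N_floor = 55.6×10 + 75.2×10 = 1308 N.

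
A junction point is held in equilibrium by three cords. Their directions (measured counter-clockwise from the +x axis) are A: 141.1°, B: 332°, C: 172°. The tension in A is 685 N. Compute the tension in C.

Resolve: ΣF_x = 685 cos 141.1° + T_B cos 332° + T_C cos 172° = 0.
        ΣF_y = 685 sin 141.1° + T_B sin 332° + T_C sin 172° = 0.
The known terms sum to (-533.1, 430.2) N, so 0.8829 T_B − 0.9903 T_C = 533.1 and -0.4695 T_B + 0.1392 T_C = -430.2.
Solving simultaneously: T_B = 1029 N, T_C = 378.7 N.

T_C ≈ 379 N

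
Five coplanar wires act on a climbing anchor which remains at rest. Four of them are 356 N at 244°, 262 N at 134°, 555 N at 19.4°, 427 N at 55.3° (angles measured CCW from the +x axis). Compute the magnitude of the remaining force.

Sum the known components: ΣF_x = 428.5 N, ΣF_y = 403.9 N.
For equilibrium the remaining force must supply (−ΣF_x, −ΣF_y) = (-428.5, -403.9) N.
Magnitude = √((-428.5)² + (-403.9)²) = 588.9 N; direction = atan2(-403.9, -428.5) = 223.3°.

F ≈ 589 N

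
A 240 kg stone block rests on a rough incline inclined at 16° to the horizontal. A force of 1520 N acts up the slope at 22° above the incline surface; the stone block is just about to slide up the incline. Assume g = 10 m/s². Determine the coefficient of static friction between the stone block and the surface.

μ ≈ 0.430

On the verge of sliding up the incline, friction is at its maximum μN and acts down the slope.
Perpendicular to incline: N = W cos 16° − P sin 22° = 2307 − 569.4 = 1738 N.
Along incline: P cos 22° − μN = W sin 16° → μ = −(W sin 16° − P cos 22°) / N = 0.4304.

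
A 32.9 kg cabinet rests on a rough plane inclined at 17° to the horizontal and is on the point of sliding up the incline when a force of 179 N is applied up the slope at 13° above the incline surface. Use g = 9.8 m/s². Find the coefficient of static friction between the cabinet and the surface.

μ ≈ 0.299

On the verge of sliding up the incline, friction is at its maximum μN and acts down the slope.
Perpendicular to incline: N = W cos 17° − P sin 13° = 308.3 − 40.27 = 268.1 N.
Along incline: P cos 13° − μN = W sin 17° → μ = −(W sin 17° − P cos 13°) / N = 0.299.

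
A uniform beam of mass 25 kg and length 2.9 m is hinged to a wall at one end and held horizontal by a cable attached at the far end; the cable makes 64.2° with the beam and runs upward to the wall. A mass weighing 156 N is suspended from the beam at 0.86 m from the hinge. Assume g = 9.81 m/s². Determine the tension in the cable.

Take torques about the hinge: T sin 64.2° · 2.9 = 25×9.81×1.45 + 156×0.86 = 489.77 N·m.
So T = 489.77 / (0.9003 × 2.9) = 187.59 N.

T ≈ 188 N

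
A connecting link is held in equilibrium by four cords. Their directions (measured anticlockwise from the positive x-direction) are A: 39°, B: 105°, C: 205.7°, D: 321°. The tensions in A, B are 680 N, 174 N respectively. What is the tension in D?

Resolve: ΣF_x = 680 cos 39° + 174 cos 105° + T_C cos 205.7° + T_D cos 321° = 0.
        ΣF_y = 680 sin 39° + 174 sin 105° + T_C sin 205.7° + T_D sin 321° = 0.
The known terms sum to (483.4, 596) N, so -0.9011 T_C + 0.7771 T_D = -483.4 and -0.4337 T_C − 0.6293 T_D = -596.
Solving simultaneously: T_C = 848.8 N, T_D = 362.1 N.

T_D ≈ 362 N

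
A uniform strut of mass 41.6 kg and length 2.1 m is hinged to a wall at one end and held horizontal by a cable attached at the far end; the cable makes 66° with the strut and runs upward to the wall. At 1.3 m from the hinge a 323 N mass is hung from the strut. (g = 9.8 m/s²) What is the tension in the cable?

T ≈ 442 N

Take torques about the hinge: T sin 66° · 2.1 = 41.6×9.8×1.05 + 323×1.3 = 847.96 N·m.
So T = 847.96 / (0.9135 × 2.1) = 442.01 N.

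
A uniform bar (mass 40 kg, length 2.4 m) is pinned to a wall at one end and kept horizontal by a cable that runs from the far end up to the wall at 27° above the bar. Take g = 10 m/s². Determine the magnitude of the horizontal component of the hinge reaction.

Take torques about the hinge: T sin 27° · 2.4 = 40×10×1.2 = 480 N·m.
So T = 480 / (0.4540 × 2.4) = 440.54 N.
ΣF_x = 0: H_x = T cos 27° = 392.52 N.

H_x ≈ 393 N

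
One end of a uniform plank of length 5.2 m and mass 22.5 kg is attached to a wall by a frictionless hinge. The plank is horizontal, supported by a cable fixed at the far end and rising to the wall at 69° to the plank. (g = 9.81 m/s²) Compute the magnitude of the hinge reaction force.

Take torques about the hinge: T sin 69° · 5.2 = 22.5×9.81×2.6 = 573.89 N·m.
So T = 573.89 / (0.9336 × 5.2) = 118.21 N.
ΣF_x = 0: H_x = T cos 69° = 42.364 N.
ΣF_y = 0: H_y = (22.5×9.81) − T sin 69° = 220.73 − 110.36 = 110.36 N.
|H| = √(H_x² + H_y²) = √((42.364)² + (110.36)²) = 118.21 N.

|H| ≈ 118 N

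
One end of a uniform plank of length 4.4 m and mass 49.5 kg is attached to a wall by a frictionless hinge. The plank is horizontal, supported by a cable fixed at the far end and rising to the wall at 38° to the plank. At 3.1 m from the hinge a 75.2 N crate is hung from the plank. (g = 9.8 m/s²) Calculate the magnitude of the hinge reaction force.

Take torques about the hinge: T sin 38° · 4.4 = 49.5×9.8×2.2 + 75.2×3.1 = 1300.3 N·m.
So T = 1300.3 / (0.6157 × 4.4) = 480.02 N.
ΣF_x = 0: H_x = T cos 38° = 378.26 N.
ΣF_y = 0: H_y = (49.5×9.8 + 75.2) − T sin 38° = 560.3 − 295.53 = 264.77 N.
|H| = √(H_x² + H_y²) = √((378.26)² + (264.77)²) = 461.72 N.

|H| ≈ 462 N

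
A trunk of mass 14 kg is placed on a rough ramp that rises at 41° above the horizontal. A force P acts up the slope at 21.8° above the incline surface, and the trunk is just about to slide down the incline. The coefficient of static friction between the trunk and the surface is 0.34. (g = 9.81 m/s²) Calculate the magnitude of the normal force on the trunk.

On the verge of sliding down the incline, friction equals μN and acts up the slope.
Perpendicular: N + P sin 21.8° = W cos 41° = 103.7 N.
Along incline: P cos 21.8° + μN = W sin 41° with W sin 41° = 90.1 N.
Solving the pair for P and N: P = 68.39 N, N = 78.26 N (and f = μN = 26.61 N).

N ≈ 78.3 N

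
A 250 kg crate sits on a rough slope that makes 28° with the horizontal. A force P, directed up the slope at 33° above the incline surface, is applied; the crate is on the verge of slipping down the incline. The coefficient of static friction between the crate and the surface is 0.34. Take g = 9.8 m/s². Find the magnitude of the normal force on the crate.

N ≈ 1820 N

On the verge of sliding down the incline, friction equals μN and acts up the slope.
Perpendicular: N + P sin 33° = W cos 28° = 2163 N.
Along incline: P cos 33° + μN = W sin 28° with W sin 28° = 1150 N.
Solving the pair for P and N: P = 634.6 N, N = 1818 N (and f = μN = 618 N).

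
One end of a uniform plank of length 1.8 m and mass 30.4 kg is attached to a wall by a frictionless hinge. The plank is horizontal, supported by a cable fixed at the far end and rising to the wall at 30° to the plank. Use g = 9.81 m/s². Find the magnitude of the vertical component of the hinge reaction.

Take torques about the hinge: T sin 30° · 1.8 = 30.4×9.81×0.9 = 268.4 N·m.
So T = 268.4 / (0.5000 × 1.8) = 298.22 N.
ΣF_y = 0: H_y = (30.4×9.81) − T sin 30° = 298.22 − 149.11 = 149.11 N.

|H_y| ≈ 149 N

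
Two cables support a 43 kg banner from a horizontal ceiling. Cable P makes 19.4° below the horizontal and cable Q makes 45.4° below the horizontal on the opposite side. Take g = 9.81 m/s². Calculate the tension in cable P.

T_P ≈ 327 N

Weight W = 43 × 9.81 = 421.8 N acts straight down.
Horizontal: T_P cos 19.4° = T_Q cos 45.4°  →  T_Q = 1.343 T_P.
Vertical: T_P sin 19.4° + T_Q sin 45.4° = 421.8.
Substituting the horizontal relation into the vertical equation gives 1.289 T_P = 421.8, so T_P = 327.3 N.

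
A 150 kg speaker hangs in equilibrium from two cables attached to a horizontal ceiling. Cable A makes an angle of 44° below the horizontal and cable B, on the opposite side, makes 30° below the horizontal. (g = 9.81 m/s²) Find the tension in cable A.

Weight W = 150 × 9.81 = 1472 N acts straight down.
Horizontal: T_A cos 44° = T_B cos 30°  →  T_B = 0.8306 T_A.
Vertical: T_A sin 44° + T_B sin 30° = 1472.
Substituting the horizontal relation into the vertical equation gives 1.11 T_A = 1472, so T_A = 1326 N.

T_A ≈ 1330 N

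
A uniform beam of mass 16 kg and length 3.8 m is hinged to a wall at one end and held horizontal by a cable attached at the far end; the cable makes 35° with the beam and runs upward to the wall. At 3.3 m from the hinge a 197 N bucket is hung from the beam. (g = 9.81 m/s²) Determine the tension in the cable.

Take torques about the hinge: T sin 35° · 3.8 = 16×9.81×1.9 + 197×3.3 = 948.32 N·m.
So T = 948.32 / (0.5736 × 3.8) = 435.09 N.

T ≈ 435 N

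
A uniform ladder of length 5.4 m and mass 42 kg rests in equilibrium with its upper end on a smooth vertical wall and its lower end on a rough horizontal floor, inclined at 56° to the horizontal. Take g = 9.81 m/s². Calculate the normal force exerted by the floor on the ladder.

N_floor ≈ 412 N

ΣF_y = 0: N_floor = 42×9.81 = 412.02 N.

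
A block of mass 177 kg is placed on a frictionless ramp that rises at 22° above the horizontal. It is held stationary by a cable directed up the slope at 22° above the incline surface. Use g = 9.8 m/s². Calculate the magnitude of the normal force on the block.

Take axes along and perpendicular to the incline. Weight components: W sin 22° = 649.8 N down-slope, W cos 22° = 1608 N into the surface.
Along incline: T cos 22° = W sin 22° → T = 700.8 N.
Perpendicular: N = W cos 22° − T sin 22° = 1346 N.

N ≈ 1350 N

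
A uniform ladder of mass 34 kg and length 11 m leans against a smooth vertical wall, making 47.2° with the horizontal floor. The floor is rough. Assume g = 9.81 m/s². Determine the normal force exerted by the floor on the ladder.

N_floor ≈ 334 N

ΣF_y = 0: N_floor = 34×9.81 = 333.54 N.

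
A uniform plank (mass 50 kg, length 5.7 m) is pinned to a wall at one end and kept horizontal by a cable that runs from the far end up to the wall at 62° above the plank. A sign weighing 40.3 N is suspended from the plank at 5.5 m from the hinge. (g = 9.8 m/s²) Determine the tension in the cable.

Take torques about the hinge: T sin 62° · 5.7 = 50×9.8×2.85 + 40.3×5.5 = 1618.2 N·m.
So T = 1618.2 / (0.8829 × 5.7) = 321.52 N.

T ≈ 322 N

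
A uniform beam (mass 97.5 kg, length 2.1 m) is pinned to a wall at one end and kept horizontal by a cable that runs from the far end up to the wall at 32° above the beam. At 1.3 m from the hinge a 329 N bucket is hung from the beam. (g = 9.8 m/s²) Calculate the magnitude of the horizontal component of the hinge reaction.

H_x ≈ 1090 N

Take torques about the hinge: T sin 32° · 2.1 = 97.5×9.8×1.05 + 329×1.3 = 1431 N·m.
So T = 1431 / (0.5299 × 2.1) = 1285.9 N.
ΣF_x = 0: H_x = T cos 32° = 1090.5 N.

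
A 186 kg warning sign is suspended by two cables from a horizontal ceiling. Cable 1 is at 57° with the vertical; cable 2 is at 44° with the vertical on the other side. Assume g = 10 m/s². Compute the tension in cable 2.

Angles from the horizontal: cable 1 is 90° − 57° = 33°, cable 2 is 90° − 44° = 46°.
Weight W = 186 × 10 = 1860 N acts straight down.
Horizontal: T_1 cos 33° = T_2 cos 46°  →  T_1 = 0.8283 T_2.
Vertical: T_1 sin 33° + T_2 sin 46° = 1860.
Substituting the horizontal relation into the vertical equation gives 1.17 T_2 = 1860, so T_2 = 1589 N.

T_2 ≈ 1590 N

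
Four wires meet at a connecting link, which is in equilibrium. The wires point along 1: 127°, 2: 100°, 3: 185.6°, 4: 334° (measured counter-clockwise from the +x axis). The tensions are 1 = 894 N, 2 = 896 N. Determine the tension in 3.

Resolve: ΣF_x = 894 cos 127° + 896 cos 100° + T_3 cos 185.6° + T_4 cos 334° = 0.
        ΣF_y = 894 sin 127° + 896 sin 100° + T_3 sin 185.6° + T_4 sin 334° = 0.
The known terms sum to (-693.6, 1596) N, so -0.9952 T_3 + 0.8988 T_4 = 693.6 and -0.0976 T_3 − 0.4384 T_4 = -1596.
Solving simultaneously: T_3 = 2158 N, T_4 = 3161 N.

T_3 ≈ 2160 N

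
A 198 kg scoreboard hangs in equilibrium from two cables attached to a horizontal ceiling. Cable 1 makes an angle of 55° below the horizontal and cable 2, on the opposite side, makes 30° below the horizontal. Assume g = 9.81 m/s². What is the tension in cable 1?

T_1 ≈ 1690 N

Weight W = 198 × 9.81 = 1942 N acts straight down.
Horizontal: T_1 cos 55° = T_2 cos 30°  →  T_2 = 0.6623 T_1.
Vertical: T_1 sin 55° + T_2 sin 30° = 1942.
Substituting the horizontal relation into the vertical equation gives 1.15 T_1 = 1942, so T_1 = 1689 N.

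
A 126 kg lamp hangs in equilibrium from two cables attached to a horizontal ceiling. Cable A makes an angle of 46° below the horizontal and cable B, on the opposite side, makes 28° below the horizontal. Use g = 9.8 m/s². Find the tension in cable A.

Weight W = 126 × 9.8 = 1235 N acts straight down.
Horizontal: T_A cos 46° = T_B cos 28°  →  T_B = 0.7867 T_A.
Vertical: T_A sin 46° + T_B sin 28° = 1235.
Substituting the horizontal relation into the vertical equation gives 1.089 T_A = 1235, so T_A = 1134 N.

T_A ≈ 1130 N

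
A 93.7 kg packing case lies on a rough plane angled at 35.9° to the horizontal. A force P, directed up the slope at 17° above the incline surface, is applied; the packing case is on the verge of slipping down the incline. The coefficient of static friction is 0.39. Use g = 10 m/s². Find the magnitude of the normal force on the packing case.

N ≈ 671 N

On the verge of sliding down the incline, friction equals μN and acts up the slope.
Perpendicular: N + P sin 17° = W cos 35.9° = 759 N.
Along incline: P cos 17° + μN = W sin 35.9° with W sin 35.9° = 549.4 N.
Solving the pair for P and N: P = 300.9 N, N = 671 N (and f = μN = 261.7 N).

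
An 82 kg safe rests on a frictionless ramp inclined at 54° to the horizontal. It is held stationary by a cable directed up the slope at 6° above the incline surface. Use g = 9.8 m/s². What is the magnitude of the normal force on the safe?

N ≈ 404 N

Take axes along and perpendicular to the incline. Weight components: W sin 54° = 650.1 N down-slope, W cos 54° = 472.3 N into the surface.
Along incline: T cos 6° = W sin 54° → T = 653.7 N.
Perpendicular: N = W cos 54° − T sin 6° = 404 N.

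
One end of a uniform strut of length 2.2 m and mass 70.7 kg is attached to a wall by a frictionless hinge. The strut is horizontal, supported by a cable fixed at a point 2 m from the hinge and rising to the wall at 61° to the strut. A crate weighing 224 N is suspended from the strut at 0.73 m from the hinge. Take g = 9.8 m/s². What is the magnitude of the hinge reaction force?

Take torques about the hinge: T sin 61° · 2 = 70.7×9.8×1.1 + 224×0.73 = 925.67 N·m.
So T = 925.67 / (0.8746 × 2) = 529.18 N.
ΣF_x = 0: H_x = T cos 61° = 256.55 N.
ΣF_y = 0: H_y = (70.7×9.8 + 224) − T sin 61° = 916.86 − 462.83 = 454.03 N.
|H| = √(H_x² + H_y²) = √((256.55)² + (454.03)²) = 521.5 N.

|H| ≈ 521 N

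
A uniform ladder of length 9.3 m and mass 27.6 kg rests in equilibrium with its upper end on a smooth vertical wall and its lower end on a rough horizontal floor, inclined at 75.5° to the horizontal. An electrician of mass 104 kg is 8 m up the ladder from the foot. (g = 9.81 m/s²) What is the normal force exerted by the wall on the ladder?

Torques about the foot: N_wall · 9.3 sin 75.5° = 27.6×9.81×4.65 cos 75.5° + 104×9.81×8 cos 75.5° → N_wall = 261.98 N.

N_wall ≈ 262 N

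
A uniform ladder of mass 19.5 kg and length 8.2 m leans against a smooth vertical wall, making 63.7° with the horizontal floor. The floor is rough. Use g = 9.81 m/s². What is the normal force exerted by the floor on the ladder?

N_floor ≈ 191 N

ΣF_y = 0: N_floor = 19.5×9.81 = 191.3 N.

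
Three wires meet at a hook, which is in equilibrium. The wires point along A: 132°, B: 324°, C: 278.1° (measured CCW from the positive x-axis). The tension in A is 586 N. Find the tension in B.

Resolve: ΣF_x = 586 cos 132° + T_B cos 324° + T_C cos 278.1° = 0.
        ΣF_y = 586 sin 132° + T_B sin 324° + T_C sin 278.1° = 0.
The known terms sum to (-392.1, 435.5) N, so 0.8090 T_B + 0.1409 T_C = 392.1 and -0.5878 T_B − 0.9900 T_C = -435.5.
Solving simultaneously: T_B = 455.1 N, T_C = 169.7 N.

T_B ≈ 455 N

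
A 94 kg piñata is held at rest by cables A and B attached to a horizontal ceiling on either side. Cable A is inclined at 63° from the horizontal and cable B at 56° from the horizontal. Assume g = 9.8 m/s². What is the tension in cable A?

T_A ≈ 589 N

Weight W = 94 × 9.8 = 921.2 N acts straight down.
Horizontal: T_A cos 63° = T_B cos 56°  →  T_B = 0.8119 T_A.
Vertical: T_A sin 63° + T_B sin 56° = 921.2.
Substituting the horizontal relation into the vertical equation gives 1.564 T_A = 921.2, so T_A = 589 N.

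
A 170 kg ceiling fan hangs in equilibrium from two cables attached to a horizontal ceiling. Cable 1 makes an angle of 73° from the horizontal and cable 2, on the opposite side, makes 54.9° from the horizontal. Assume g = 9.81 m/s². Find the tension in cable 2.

Weight W = 170 × 9.81 = 1668 N acts straight down.
Horizontal: T_1 cos 73° = T_2 cos 54.9°  →  T_1 = 1.967 T_2.
Vertical: T_1 sin 73° + T_2 sin 54.9° = 1668.
Substituting the horizontal relation into the vertical equation gives 2.699 T_2 = 1668, so T_2 = 617.9 N.

T_2 ≈ 618 N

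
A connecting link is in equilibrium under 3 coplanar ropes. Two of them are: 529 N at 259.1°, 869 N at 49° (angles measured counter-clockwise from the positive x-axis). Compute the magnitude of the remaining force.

Sum the known components: ΣF_x = 470.1 N, ΣF_y = 136.4 N.
For equilibrium the remaining force must supply (−ΣF_x, −ΣF_y) = (-470.1, -136.4) N.
Magnitude = √((-470.1)² + (-136.4)²) = 489.5 N; direction = atan2(-136.4, -470.1) = 196.2°.

F ≈ 489 N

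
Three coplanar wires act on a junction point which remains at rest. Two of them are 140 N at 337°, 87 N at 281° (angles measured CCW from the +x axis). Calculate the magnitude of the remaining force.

F ≈ 202 N

Sum the known components: ΣF_x = 145.5 N, ΣF_y = -140.1 N.
For equilibrium the remaining force must supply (−ΣF_x, −ΣF_y) = (-145.5, 140.1) N.
Magnitude = √((-145.5)² + (140.1)²) = 202 N; direction = atan2(140.1, -145.5) = 136.1°.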